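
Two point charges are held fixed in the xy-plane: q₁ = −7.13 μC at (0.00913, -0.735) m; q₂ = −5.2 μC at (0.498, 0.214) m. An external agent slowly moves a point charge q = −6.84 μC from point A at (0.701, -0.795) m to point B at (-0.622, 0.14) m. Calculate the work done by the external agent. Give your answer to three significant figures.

For quasistatic motion the external work equals the change in potential energy: W_ext = qΔV = q(V_B − V_A).
At A: distances to the source charges are 0.694 m, 1.03 m; V_A = Σ kqᵢ/rᵢ = -1.38×10⁵ V.
At B: distances to the source charges are 1.08 m, 1.12 m; V_B = Σ kqᵢ/rᵢ = -1.01×10⁵ V.
ΔV = V_B − V_A = 3.67×10⁴ V.
W_ext = qΔV = (-6.84×10⁻⁶ C)(3.67×10⁴ V) = -0.251 J.

-0.251 J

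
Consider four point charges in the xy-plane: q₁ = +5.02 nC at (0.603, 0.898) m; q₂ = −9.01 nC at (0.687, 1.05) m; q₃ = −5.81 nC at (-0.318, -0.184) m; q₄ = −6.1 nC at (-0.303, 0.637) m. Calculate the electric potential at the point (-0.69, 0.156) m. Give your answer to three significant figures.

-212 V

Electric potential is a scalar, so the contributions from each charge add algebraically: V = Σ kqᵢ/rᵢ.
Distances from the field point to each charge: r₁ = 1.49 m, r₂ = 1.64 m, r₃ = 0.504 m, r₄ = 0.617 m.
V = k[(5.02×10⁻⁹)/(1.49) + (-9.01×10⁻⁹)/(1.64) + (-5.81×10⁻⁹)/(0.504) + (-6.10×10⁻⁹)/(0.617)] = -212 V.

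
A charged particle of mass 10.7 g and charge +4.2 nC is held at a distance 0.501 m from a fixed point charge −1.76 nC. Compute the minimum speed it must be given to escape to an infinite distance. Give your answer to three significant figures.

To just escape, total mechanical energy must reach zero at infinity: ½mv²_min + U = 0, so ½mv²_min = −U = |kQq|/r.
|U| = |kQq|/r = (8.99×10⁹ N·m²/C²)(1.76×10⁻⁹)(4.20×10⁻⁹)/(0.501) = 1.33×10⁻⁷ J.
v_min = √(2|U|/m) = √(2·1.33×10⁻⁷/0.0107) = 4.98×10⁻³ m/s.

4.98×10⁻³ m/s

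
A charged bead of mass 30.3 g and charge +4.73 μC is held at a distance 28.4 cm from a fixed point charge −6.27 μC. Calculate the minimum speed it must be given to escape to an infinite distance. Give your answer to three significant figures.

7.87 m/s

To just escape, total mechanical energy must reach zero at infinity: ½mv²_min + U = 0, so ½mv²_min = −U = |kQq|/r.
|U| = |kQq|/r = (8.99×10⁹ N·m²/C²)(6.27×10⁻⁶)(4.73×10⁻⁶)/(0.284) = 0.939 J.
v_min = √(2|U|/m) = √(2·0.939/0.0303) = 7.87 m/s.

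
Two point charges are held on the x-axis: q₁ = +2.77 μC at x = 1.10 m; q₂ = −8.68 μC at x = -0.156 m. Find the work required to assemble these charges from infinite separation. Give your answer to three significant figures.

-0.172 J

The assembly work is the sum of pairwise potential energies, U = Σ_{i<j} kqᵢqⱼ/rᵢⱼ.
Pair separations: r₁₂ = 1.26 m.
U = (-0.172) = -0.172 J.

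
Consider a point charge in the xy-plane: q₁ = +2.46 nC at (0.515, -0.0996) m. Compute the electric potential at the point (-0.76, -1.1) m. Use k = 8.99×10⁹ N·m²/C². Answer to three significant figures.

13.6 V

Electric potential is a scalar, so the contributions from each charge add algebraically: V = Σ kqᵢ/rᵢ.
Distances from the field point to each charge: r₁ = 1.62 m.
V = k[(2.46×10⁻⁹)/(1.62)] = 13.6 V.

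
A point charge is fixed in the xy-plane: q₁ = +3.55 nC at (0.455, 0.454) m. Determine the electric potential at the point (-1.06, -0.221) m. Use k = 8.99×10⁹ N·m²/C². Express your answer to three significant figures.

Electric potential is a scalar, so the contributions from each charge add algebraically: V = Σ kqᵢ/rᵢ.
Distances from the field point to each charge: r₁ = 1.66 m.
V = k[(3.55×10⁻⁹)/(1.66)] = 19.2 V.

19.2 V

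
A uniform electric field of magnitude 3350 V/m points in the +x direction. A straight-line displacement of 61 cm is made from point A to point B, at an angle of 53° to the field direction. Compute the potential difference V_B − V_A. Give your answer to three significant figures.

-1230 V

Only the component of displacement along E changes the potential: ΔV = −E·d·cosθ.
ΔV = −(3350 V/m)(0.610 m)cos53° = -1230 V.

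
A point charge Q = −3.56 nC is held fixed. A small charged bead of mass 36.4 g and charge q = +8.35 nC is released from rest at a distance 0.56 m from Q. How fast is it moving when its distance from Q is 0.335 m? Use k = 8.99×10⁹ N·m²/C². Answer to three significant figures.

Only the electrostatic force acts, so mechanical energy is conserved: ½mv² = U₁ − U₂ = kQq(1/r₁ − 1/r₂).
U₁ − U₂ = (8.99×10⁹ N·m²/C²)(-3.56×10⁻⁹ C)(8.35×10⁻⁹ C)(1/0.560 − 1/0.335) = 3.21×10⁻⁷ J.
v = √(2·3.21×10⁻⁷/0.0364) = 4.20×10⁻³ m/s.

4.20×10⁻³ m/s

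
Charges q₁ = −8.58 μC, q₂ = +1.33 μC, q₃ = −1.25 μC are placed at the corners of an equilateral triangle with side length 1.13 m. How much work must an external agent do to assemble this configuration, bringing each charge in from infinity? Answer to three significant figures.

The work to assemble the configuration equals its total potential energy, U = Σ kqᵢqⱼ/rᵢⱼ over all pairs.
All three pair separations equal the side length, 1.13 m.
U = (-0.0908) + (0.0853) + (-0.0132) = -0.0187 J.

-0.0187 J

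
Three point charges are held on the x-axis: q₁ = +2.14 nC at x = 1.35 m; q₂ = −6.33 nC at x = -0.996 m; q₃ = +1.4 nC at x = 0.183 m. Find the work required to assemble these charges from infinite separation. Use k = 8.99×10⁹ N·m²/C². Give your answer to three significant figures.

The assembly work is the sum of pairwise potential energies, U = Σ_{i<j} kqᵢqⱼ/rᵢⱼ.
Pair separations: r₁₂ = 2.35 m, r₁₃ = 1.17 m, r₂₃ = 1.18 m.
U = (-5.19×10⁻⁸) + (2.31×10⁻⁸) + (-6.76×10⁻⁸) = -9.64×10⁻⁸ J.

-9.64×10⁻⁸ J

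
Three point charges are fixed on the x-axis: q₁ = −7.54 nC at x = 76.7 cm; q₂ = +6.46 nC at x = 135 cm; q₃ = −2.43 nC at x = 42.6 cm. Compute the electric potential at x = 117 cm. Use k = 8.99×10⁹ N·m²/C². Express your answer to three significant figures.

125 V

The total potential is the scalar sum of each charge's contribution, V = Σ kqᵢ/rᵢ.
Distances from the field point to each charge: r₁ = 0.403 m, r₂ = 0.180 m, r₃ = 0.744 m.
V = k[(-7.54×10⁻⁹)/(0.403) + (6.46×10⁻⁹)/(0.180) + (-2.43×10⁻⁹)/(0.744)] = 125 V.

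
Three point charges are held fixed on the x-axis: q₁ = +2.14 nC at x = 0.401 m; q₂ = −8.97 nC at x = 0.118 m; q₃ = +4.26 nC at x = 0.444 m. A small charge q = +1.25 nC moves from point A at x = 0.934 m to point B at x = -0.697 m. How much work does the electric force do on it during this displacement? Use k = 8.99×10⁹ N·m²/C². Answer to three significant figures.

The work done by the electric force is W_field = −ΔU = −q(V_B − V_A) = q(V_A − V_B).
At A: distances to the source charges are 0.533 m, 0.816 m, 0.490 m; V_A = Σ kqᵢ/rᵢ = 15.4 V.
At B: distances to the source charges are 1.10 m, 0.815 m, 1.14 m; V_B = Σ kqᵢ/rᵢ = -47.9 V.
ΔV = V_B − V_A = -63.3 V.
W_field = −qΔV = −(1.25×10⁻⁹ C)(-63.3 V) = 7.91×10⁻⁸ J.

7.91×10⁻⁸ J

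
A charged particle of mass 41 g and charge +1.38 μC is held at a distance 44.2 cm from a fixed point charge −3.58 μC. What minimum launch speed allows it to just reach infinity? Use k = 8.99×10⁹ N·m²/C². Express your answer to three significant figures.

To just escape, total mechanical energy must reach zero at infinity: ½mv²_min + U = 0, so ½mv²_min = −U = |kQq|/r.
|U| = |kQq|/r = (8.99×10⁹ N·m²/C²)(3.58×10⁻⁶)(1.38×10⁻⁶)/(0.442) = 0.100 J.
v_min = √(2|U|/m) = √(2·0.100/0.0410) = 2.21 m/s.

2.21 m/s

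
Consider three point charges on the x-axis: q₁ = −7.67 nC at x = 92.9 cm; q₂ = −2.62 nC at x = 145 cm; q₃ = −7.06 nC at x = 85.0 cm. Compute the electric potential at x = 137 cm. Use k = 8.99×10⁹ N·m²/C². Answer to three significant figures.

The total potential is the scalar sum of each charge's contribution, V = Σ kqᵢ/rᵢ.
Distances from the field point to each charge: r₁ = 0.441 m, r₂ = 0.0800 m, r₃ = 0.520 m.
V = k[(-7.67×10⁻⁹)/(0.441) + (-2.62×10⁻⁹)/(0.0800) + (-7.06×10⁻⁹)/(0.520)] = -573 V.

-573 V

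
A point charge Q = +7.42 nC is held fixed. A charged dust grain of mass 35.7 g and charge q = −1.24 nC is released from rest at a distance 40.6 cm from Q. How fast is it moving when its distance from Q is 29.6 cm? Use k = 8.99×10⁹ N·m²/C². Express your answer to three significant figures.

2.06×10⁻³ m/s

Only the electrostatic force acts, so mechanical energy is conserved: ½mv² = U₁ − U₂ = kQq(1/r₁ − 1/r₂).
U₁ − U₂ = (8.99×10⁹ N·m²/C²)(7.42×10⁻⁹ C)(-1.24×10⁻⁹ C)(1/0.406 − 1/0.296) = 7.57×10⁻⁸ J.
v = √(2·7.57×10⁻⁸/0.0357) = 2.06×10⁻³ m/s.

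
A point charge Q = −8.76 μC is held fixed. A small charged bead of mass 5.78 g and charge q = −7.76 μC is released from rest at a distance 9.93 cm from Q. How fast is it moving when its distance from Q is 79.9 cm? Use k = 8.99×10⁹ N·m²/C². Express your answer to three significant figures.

Only the electrostatic force acts, so mechanical energy is conserved: ½mv² = U₁ − U₂ = kQq(1/r₁ − 1/r₂).
U₁ − U₂ = (8.99×10⁹ N·m²/C²)(-8.76×10⁻⁶ C)(-7.76×10⁻⁶ C)(1/0.0993 − 1/0.799) = 5.39 J.
v = √(2·5.39/5.78×10⁻³) = 43.2 m/s.

43.2 m/s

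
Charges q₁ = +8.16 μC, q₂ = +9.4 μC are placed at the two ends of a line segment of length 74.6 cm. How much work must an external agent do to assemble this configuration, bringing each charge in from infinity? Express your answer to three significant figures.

The work to assemble the configuration equals its total potential energy, U = Σ kqᵢqⱼ/rᵢⱼ over all pairs.
The separation is r = 0.746 m.
U = (0.924) = 0.924 J.

0.924 J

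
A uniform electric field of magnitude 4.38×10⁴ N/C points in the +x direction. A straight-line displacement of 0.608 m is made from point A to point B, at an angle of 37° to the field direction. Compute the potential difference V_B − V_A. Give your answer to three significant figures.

Only the component of displacement along E changes the potential: ΔV = −E·d·cosθ.
ΔV = −(4.38×10⁴ V/m)(0.608 m)cos37° = -2.13×10⁴ V.

-2.13×10⁴ V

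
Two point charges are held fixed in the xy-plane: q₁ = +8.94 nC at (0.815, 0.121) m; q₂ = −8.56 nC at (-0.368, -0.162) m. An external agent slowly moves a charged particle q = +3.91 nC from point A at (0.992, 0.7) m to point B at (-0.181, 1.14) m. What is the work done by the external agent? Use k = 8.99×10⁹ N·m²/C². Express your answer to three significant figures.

-3.40×10⁻⁷ J

For quasistatic motion the external work equals the change in potential energy: W_ext = qΔV = q(V_B − V_A).
At A: distances to the source charges are 0.605 m, 1.61 m; V_A = Σ kqᵢ/rᵢ = 85.0 V.
At B: distances to the source charges are 1.42 m, 1.32 m; V_B = Σ kqᵢ/rᵢ = -2.10 V.
ΔV = V_B − V_A = -87.1 V.
W_ext = qΔV = (3.91×10⁻⁹ C)(-87.1 V) = -3.40×10⁻⁷ J.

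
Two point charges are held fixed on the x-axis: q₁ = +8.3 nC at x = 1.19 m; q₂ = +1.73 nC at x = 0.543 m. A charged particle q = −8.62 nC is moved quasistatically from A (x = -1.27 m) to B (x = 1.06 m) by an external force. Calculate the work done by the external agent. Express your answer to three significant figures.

For quasistatic motion the external work equals the change in potential energy: W_ext = qΔV = q(V_B − V_A).
At A: distances to the source charges are 2.46 m, 1.81 m; V_A = Σ kqᵢ/rᵢ = 38.9 V.
At B: distances to the source charges are 0.130 m, 0.517 m; V_B = Σ kqᵢ/rᵢ = 604 V.
ΔV = V_B − V_A = 565 V.
W_ext = qΔV = (-8.62×10⁻⁹ C)(565 V) = -4.87×10⁻⁶ J.

-4.87×10⁻⁶ J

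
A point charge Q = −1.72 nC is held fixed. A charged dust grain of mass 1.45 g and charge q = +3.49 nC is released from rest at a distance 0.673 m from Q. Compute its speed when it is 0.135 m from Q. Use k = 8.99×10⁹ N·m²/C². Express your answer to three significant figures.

Only the electrostatic force acts, so mechanical energy is conserved: ½mv² = U₁ − U₂ = kQq(1/r₁ − 1/r₂).
U₁ − U₂ = (8.99×10⁹ N·m²/C²)(-1.72×10⁻⁹ C)(3.49×10⁻⁹ C)(1/0.673 − 1/0.135) = 3.20×10⁻⁷ J.
v = √(2·3.20×10⁻⁷/1.45×10⁻³) = 0.0210 m/s.

0.0210 m/s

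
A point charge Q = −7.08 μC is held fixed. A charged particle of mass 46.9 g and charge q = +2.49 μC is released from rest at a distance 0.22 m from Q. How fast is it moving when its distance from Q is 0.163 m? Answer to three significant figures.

Only the electrostatic force acts, so mechanical energy is conserved: ½mv² = U₁ − U₂ = kQq(1/r₁ − 1/r₂).
U₁ − U₂ = (8.99×10⁹ N·m²/C²)(-7.08×10⁻⁶ C)(2.49×10⁻⁶ C)(1/0.220 − 1/0.163) = 0.252 J.
v = √(2·0.252/0.0469) = 3.28 m/s.

3.28 m/s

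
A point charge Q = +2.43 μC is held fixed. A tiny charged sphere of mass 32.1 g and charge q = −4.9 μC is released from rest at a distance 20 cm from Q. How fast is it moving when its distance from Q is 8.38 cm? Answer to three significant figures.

6.80 m/s

Only the electrostatic force acts, so mechanical energy is conserved: ½mv² = U₁ − U₂ = kQq(1/r₁ − 1/r₂).
U₁ − U₂ = (8.99×10⁹ N·m²/C²)(2.43×10⁻⁶ C)(-4.90×10⁻⁶ C)(1/0.200 − 1/0.0838) = 0.742 J.
v = √(2·0.742/0.0321) = 6.80 m/s.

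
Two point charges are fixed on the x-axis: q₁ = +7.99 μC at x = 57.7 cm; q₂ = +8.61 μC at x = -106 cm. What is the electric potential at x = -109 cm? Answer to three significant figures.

Electric potential is a scalar, so the contributions from each charge add algebraically: V = Σ kqᵢ/rᵢ.
Distances from the field point to each charge: r₁ = 1.67 m, r₂ = 0.0300 m.
V = k[(7.99×10⁻⁶)/(1.67) + (8.61×10⁻⁶)/(0.0300)] = 2.62×10⁶ V.

2.62×10⁶ V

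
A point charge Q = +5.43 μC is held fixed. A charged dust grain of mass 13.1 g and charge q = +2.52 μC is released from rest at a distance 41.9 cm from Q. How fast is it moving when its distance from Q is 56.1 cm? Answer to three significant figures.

Only the electrostatic force acts, so mechanical energy is conserved: ½mv² = U₁ − U₂ = kQq(1/r₁ − 1/r₂).
U₁ − U₂ = (8.99×10⁹ N·m²/C²)(5.43×10⁻⁶ C)(2.52×10⁻⁶ C)(1/0.419 − 1/0.561) = 0.0743 J.
v = √(2·0.0743/0.0131) = 3.37 m/s.

3.37 m/s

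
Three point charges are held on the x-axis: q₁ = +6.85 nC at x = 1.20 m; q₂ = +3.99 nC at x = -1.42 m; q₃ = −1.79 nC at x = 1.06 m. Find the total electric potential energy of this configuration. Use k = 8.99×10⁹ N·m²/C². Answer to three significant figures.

-7.19×10⁻⁷ J

The work to assemble the configuration equals its total potential energy, U = Σ kqᵢqⱼ/rᵢⱼ over all pairs.
Pair separations: r₁₂ = 2.62 m, r₁₃ = 0.140 m, r₂₃ = 2.48 m.
U = (9.38×10⁻⁸) + (-7.87×10⁻⁷) + (-2.59×10⁻⁸) = -7.19×10⁻⁷ J.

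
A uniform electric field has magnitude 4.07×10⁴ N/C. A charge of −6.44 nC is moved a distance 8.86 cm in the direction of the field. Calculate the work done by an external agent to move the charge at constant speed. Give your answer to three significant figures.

The potential change for a displacement 8.86 cm in the direction of the field is ΔV = −Ed = -3610 V.
W_ext = qΔV = 2.32×10⁻⁵ J.

2.32×10⁻⁵ J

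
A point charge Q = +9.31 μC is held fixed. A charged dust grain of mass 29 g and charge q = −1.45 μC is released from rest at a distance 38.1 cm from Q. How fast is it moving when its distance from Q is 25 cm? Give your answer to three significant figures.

Only the electrostatic force acts, so mechanical energy is conserved: ½mv² = U₁ − U₂ = kQq(1/r₁ − 1/r₂).
U₁ − U₂ = (8.99×10⁹ N·m²/C²)(9.31×10⁻⁶ C)(-1.45×10⁻⁶ C)(1/0.381 − 1/0.250) = 0.167 J.
v = √(2·0.167/0.0290) = 3.39 m/s.

3.39 m/s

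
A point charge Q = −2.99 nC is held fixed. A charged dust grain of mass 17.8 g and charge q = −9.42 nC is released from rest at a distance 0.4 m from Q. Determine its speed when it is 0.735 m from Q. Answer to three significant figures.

Only the electrostatic force acts, so mechanical energy is conserved: ½mv² = U₁ − U₂ = kQq(1/r₁ − 1/r₂).
U₁ − U₂ = (8.99×10⁹ N·m²/C²)(-2.99×10⁻⁹ C)(-9.42×10⁻⁹ C)(1/0.400 − 1/0.735) = 2.89×10⁻⁷ J.
v = √(2·2.89×10⁻⁷/0.0178) = 5.69×10⁻³ m/s.

5.69×10⁻³ m/s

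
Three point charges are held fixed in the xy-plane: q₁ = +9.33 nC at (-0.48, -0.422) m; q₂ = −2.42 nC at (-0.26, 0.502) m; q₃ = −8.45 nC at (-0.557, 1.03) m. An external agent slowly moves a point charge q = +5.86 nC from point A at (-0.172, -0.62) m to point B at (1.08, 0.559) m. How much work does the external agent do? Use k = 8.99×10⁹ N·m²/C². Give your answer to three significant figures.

-1.06×10⁻⁶ J

For quasistatic motion the external work equals the change in potential energy: W_ext = qΔV = q(V_B − V_A).
At A: distances to the source charges are 0.366 m, 1.13 m, 1.69 m; V_A = Σ kqᵢ/rᵢ = 165 V.
At B: distances to the source charges are 1.84 m, 1.34 m, 1.70 m; V_B = Σ kqᵢ/rᵢ = -15.3 V.
ΔV = V_B − V_A = -180 V.
W_ext = qΔV = (5.86×10⁻⁹ C)(-180 V) = -1.06×10⁻⁶ J.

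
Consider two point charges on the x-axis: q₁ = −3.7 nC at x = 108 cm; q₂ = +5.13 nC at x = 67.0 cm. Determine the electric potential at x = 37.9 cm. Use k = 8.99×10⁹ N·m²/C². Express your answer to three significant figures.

The total potential is the scalar sum of each charge's contribution, V = Σ kqᵢ/rᵢ.
Distances from the field point to each charge: r₁ = 0.701 m, r₂ = 0.291 m.
V = k[(-3.70×10⁻⁹)/(0.701) + (5.13×10⁻⁹)/(0.291)] = 111 V.

111 V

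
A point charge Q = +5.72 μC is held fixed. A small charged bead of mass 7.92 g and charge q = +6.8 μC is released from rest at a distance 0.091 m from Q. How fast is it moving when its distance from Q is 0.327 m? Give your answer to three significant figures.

26.5 m/s

Only the electrostatic force acts, so mechanical energy is conserved: ½mv² = U₁ − U₂ = kQq(1/r₁ − 1/r₂).
U₁ − U₂ = (8.99×10⁹ N·m²/C²)(5.72×10⁻⁶ C)(6.80×10⁻⁶ C)(1/0.0910 − 1/0.327) = 2.77 J.
v = √(2·2.77/7.92×10⁻³) = 26.5 m/s.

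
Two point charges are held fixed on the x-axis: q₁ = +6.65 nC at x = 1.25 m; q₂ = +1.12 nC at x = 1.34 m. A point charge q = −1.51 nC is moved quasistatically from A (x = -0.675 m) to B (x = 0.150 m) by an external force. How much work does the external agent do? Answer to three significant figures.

For quasistatic motion the external work equals the change in potential energy: W_ext = qΔV = q(V_B − V_A).
At A: distances to the source charges are 1.93 m, 2.02 m; V_A = Σ kqᵢ/rᵢ = 36.1 V.
At B: distances to the source charges are 1.10 m, 1.19 m; V_B = Σ kqᵢ/rᵢ = 62.8 V.
ΔV = V_B − V_A = 26.8 V.
W_ext = qΔV = (-1.51×10⁻⁹ C)(26.8 V) = -4.04×10⁻⁸ J.

-4.04×10⁻⁸ J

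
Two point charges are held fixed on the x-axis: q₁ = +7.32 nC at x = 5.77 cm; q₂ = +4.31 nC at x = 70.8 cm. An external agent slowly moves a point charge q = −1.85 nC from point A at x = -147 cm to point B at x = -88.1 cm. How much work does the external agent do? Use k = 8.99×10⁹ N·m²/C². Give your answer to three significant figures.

For quasistatic motion the external work equals the change in potential energy: W_ext = qΔV = q(V_B − V_A).
At A: distances to the source charges are 1.53 m, 2.18 m; V_A = Σ kqᵢ/rᵢ = 60.9 V.
At B: distances to the source charges are 0.939 m, 1.59 m; V_B = Σ kqᵢ/rᵢ = 94.5 V.
ΔV = V_B − V_A = 33.6 V.
W_ext = qΔV = (-1.85×10⁻⁹ C)(33.6 V) = -6.22×10⁻⁸ J.

-6.22×10⁻⁸ J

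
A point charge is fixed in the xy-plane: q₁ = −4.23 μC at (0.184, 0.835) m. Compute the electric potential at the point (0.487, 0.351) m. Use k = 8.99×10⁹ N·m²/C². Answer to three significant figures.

The total potential is the scalar sum of each charge's contribution, V = Σ kqᵢ/rᵢ.
Distances from the field point to each charge: r₁ = 0.571 m.
V = k[(-4.23×10⁻⁶)/(0.571)] = -6.66×10⁴ V.

-6.66×10⁴ V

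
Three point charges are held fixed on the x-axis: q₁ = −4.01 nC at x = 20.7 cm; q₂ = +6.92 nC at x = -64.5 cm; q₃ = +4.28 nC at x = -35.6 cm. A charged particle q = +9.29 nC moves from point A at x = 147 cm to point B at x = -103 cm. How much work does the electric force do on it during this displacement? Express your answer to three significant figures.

-1.56×10⁻⁶ J

The work done by the electric force is W_field = −ΔU = −q(V_B − V_A) = q(V_A − V_B).
At A: distances to the source charges are 1.26 m, 2.12 m, 1.83 m; V_A = Σ kqᵢ/rᵢ = 21.9 V.
At B: distances to the source charges are 1.24 m, 0.385 m, 0.674 m; V_B = Σ kqᵢ/rᵢ = 190 V.
ΔV = V_B − V_A = 168 V.
W_field = −qΔV = −(9.29×10⁻⁹ C)(168 V) = -1.56×10⁻⁶ J.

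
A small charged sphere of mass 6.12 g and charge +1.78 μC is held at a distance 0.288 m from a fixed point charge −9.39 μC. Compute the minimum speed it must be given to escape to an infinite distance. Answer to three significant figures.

13.1 m/s

To just escape, total mechanical energy must reach zero at infinity: ½mv²_min + U = 0, so ½mv²_min = −U = |kQq|/r.
|U| = |kQq|/r = (8.99×10⁹ N·m²/C²)(9.39×10⁻⁶)(1.78×10⁻⁶)/(0.288) = 0.522 J.
v_min = √(2|U|/m) = √(2·0.522/6.12×10⁻³) = 13.1 m/s.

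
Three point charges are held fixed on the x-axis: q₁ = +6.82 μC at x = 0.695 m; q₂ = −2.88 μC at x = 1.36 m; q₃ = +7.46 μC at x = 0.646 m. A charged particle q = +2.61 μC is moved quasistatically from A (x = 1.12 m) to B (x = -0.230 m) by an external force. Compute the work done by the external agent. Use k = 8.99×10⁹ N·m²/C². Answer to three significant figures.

-0.134 J

For quasistatic motion the external work equals the change in potential energy: W_ext = qΔV = q(V_B − V_A).
At A: distances to the source charges are 0.425 m, 0.240 m, 0.474 m; V_A = Σ kqᵢ/rᵢ = 1.78×10⁵ V.
At B: distances to the source charges are 0.925 m, 1.59 m, 0.876 m; V_B = Σ kqᵢ/rᵢ = 1.27×10⁵ V.
ΔV = V_B − V_A = -5.13×10⁴ V.
W_ext = qΔV = (2.61×10⁻⁶ C)(-5.13×10⁴ V) = -0.134 J.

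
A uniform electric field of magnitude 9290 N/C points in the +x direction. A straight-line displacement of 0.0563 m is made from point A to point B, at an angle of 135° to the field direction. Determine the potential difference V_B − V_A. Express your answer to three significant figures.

Only the component of displacement along E changes the potential: ΔV = −E·d·cosθ.
ΔV = −(9290 V/m)(0.0563 m)cos135° = 370 V.

370 V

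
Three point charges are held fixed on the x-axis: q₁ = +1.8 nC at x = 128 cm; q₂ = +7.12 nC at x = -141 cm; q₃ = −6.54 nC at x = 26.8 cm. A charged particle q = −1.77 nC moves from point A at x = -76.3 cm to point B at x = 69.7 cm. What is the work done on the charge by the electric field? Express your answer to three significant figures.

The work done by the electric force is W_field = −ΔU = −q(V_B − V_A) = q(V_A − V_B).
At A: distances to the source charges are 2.04 m, 0.647 m, 1.03 m; V_A = Σ kqᵢ/rᵢ = 49.8 V.
At B: distances to the source charges are 0.583 m, 2.11 m, 0.429 m; V_B = Σ kqᵢ/rᵢ = -78.9 V.
ΔV = V_B − V_A = -129 V.
W_field = −qΔV = −(-1.77×10⁻⁹ C)(-129 V) = -2.28×10⁻⁷ J.

-2.28×10⁻⁷ J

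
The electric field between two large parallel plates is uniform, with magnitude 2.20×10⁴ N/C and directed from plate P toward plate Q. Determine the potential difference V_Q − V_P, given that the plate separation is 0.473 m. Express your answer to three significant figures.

In a uniform field, potential decreases in the direction of E: ΔV = −E·d for a displacement d parallel to E.
Going from P to Q is a displacement of 0.473 m along the field, so V_Q − V_P = −Ed = -1.04×10⁴ V.

-1.04×10⁴ V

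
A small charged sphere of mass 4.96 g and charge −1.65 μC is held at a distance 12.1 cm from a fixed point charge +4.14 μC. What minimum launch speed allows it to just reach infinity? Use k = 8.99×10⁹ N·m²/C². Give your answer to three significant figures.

14.3 m/s

To just escape, total mechanical energy must reach zero at infinity: ½mv²_min + U = 0, so ½mv²_min = −U = |kQq|/r.
|U| = |kQq|/r = (8.99×10⁹ N·m²/C²)(4.14×10⁻⁶)(1.65×10⁻⁶)/(0.121) = 0.508 J.
v_min = √(2|U|/m) = √(2·0.508/4.96×10⁻³) = 14.3 m/s.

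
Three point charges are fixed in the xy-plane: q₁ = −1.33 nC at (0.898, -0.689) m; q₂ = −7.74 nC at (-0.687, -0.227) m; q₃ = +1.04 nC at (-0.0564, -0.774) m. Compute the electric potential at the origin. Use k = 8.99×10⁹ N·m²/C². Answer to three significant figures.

Electric potential is a scalar, so the contributions from each charge add algebraically: V = Σ kqᵢ/rᵢ.
Distances from the field point to each charge: r₁ = 1.13 m, r₂ = 0.724 m, r₃ = 0.776 m.
V = k[(-1.33×10⁻⁹)/(1.13) + (-7.74×10⁻⁹)/(0.724) + (1.04×10⁻⁹)/(0.776)] = -94.7 V.

-94.7 V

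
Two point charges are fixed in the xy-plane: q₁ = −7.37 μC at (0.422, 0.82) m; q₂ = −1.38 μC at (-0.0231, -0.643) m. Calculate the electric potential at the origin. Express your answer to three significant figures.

The total potential is the scalar sum of each charge's contribution, V = Σ kqᵢ/rᵢ.
Distances from the field point to each charge: r₁ = 0.922 m, r₂ = 0.643 m.
V = k[(-7.37×10⁻⁶)/(0.922) + (-1.38×10⁻⁶)/(0.643)] = -9.11×10⁴ V.

-9.11×10⁴ V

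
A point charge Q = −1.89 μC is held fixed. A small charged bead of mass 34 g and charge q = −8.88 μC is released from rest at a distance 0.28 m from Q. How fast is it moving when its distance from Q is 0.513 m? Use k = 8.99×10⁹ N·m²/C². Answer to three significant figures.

Only the electrostatic force acts, so mechanical energy is conserved: ½mv² = U₁ − U₂ = kQq(1/r₁ − 1/r₂).
U₁ − U₂ = (8.99×10⁹ N·m²/C²)(-1.89×10⁻⁶ C)(-8.88×10⁻⁶ C)(1/0.280 − 1/0.513) = 0.245 J.
v = √(2·0.245/0.0340) = 3.79 m/s.

3.79 m/s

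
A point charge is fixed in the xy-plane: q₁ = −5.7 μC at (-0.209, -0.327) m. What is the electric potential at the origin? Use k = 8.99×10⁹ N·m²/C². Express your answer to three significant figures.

-1.32×10⁵ V

The total potential is the scalar sum of each charge's contribution, V = Σ kqᵢ/rᵢ.
Distances from the field point to each charge: r₁ = 0.388 m.
V = k[(-5.70×10⁻⁶)/(0.388)] = -1.32×10⁵ V.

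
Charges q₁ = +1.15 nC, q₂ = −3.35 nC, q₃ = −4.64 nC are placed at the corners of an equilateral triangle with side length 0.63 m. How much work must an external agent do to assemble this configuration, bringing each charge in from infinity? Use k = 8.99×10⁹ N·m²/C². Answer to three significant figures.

The work to assemble the configuration equals its total potential energy, U = Σ kqᵢqⱼ/rᵢⱼ over all pairs.
All three pair separations equal the side length, 0.630 m.
U = (-5.50×10⁻⁸) + (-7.61×10⁻⁸) + (2.22×10⁻⁷) = 9.07×10⁻⁸ J.

9.07×10⁻⁸ J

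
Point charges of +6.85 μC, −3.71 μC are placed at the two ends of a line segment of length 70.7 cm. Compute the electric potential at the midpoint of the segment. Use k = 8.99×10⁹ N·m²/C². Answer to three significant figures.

7.99×10⁴ V

The total potential is the scalar sum of each charge's contribution, V = Σ kqᵢ/rᵢ.
Each charge is 0.354 m from the midpoint.
V = k[(6.85×10⁻⁶)/(0.354) + (-3.71×10⁻⁶)/(0.354)] = 7.99×10⁴ V.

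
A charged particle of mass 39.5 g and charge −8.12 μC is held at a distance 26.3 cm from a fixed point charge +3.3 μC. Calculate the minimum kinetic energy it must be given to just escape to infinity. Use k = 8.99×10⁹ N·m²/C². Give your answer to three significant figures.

To just escape, total mechanical energy must reach zero at infinity: ½mv²_min + U = 0, so ½mv²_min = −U = |kQq|/r.
|U| = |kQq|/r = (8.99×10⁹ N·m²/C²)(3.30×10⁻⁶)(8.12×10⁻⁶)/(0.263) = 0.916 J.

0.916 J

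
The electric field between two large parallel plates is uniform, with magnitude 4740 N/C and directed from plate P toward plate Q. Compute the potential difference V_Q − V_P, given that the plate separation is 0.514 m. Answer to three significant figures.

In a uniform field, potential decreases in the direction of E: ΔV = −E·d for a displacement d parallel to E.
Going from P to Q is a displacement of 0.514 m along the field, so V_Q − V_P = −Ed = -2440 V.

-2440 V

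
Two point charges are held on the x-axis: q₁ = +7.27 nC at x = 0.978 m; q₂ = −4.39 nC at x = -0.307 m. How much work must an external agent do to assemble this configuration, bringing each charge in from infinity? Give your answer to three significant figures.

The work to assemble the configuration equals its total potential energy, U = Σ kqᵢqⱼ/rᵢⱼ over all pairs.
Pair separations: r₁₂ = 1.28 m.
U = (-2.23×10⁻⁷) = -2.23×10⁻⁷ J.

-2.23×10⁻⁷ J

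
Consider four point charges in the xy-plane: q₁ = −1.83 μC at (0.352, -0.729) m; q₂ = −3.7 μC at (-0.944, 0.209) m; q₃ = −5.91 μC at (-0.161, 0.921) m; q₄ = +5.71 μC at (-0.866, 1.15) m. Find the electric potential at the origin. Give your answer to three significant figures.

Electric potential is a scalar, so the contributions from each charge add algebraically: V = Σ kqᵢ/rᵢ.
Distances from the field point to each charge: r₁ = 0.810 m, r₂ = 0.967 m, r₃ = 0.935 m, r₄ = 1.44 m.
V = k[(-1.83×10⁻⁶)/(0.810) + (-3.70×10⁻⁶)/(0.967) + (-5.91×10⁻⁶)/(0.935) + (5.71×10⁻⁶)/(1.44)] = -7.59×10⁴ V.

-7.59×10⁴ V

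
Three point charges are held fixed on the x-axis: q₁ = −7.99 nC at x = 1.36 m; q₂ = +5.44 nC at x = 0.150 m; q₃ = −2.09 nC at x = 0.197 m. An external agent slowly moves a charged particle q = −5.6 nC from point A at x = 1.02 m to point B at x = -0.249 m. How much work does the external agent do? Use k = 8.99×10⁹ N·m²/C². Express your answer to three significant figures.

-1.20×10⁻⁶ J

For quasistatic motion the external work equals the change in potential energy: W_ext = qΔV = q(V_B − V_A).
At A: distances to the source charges are 0.340 m, 0.870 m, 0.823 m; V_A = Σ kqᵢ/rᵢ = -178 V.
At B: distances to the source charges are 1.61 m, 0.399 m, 0.446 m; V_B = Σ kqᵢ/rᵢ = 35.8 V.
ΔV = V_B − V_A = 214 V.
W_ext = qΔV = (-5.60×10⁻⁹ C)(214 V) = -1.20×10⁻⁶ J.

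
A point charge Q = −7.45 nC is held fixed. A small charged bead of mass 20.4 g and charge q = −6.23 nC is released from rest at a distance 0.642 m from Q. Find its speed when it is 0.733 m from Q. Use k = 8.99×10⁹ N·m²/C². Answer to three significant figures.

2.81×10⁻³ m/s

Only the electrostatic force acts, so mechanical energy is conserved: ½mv² = U₁ − U₂ = kQq(1/r₁ − 1/r₂).
U₁ − U₂ = (8.99×10⁹ N·m²/C²)(-7.45×10⁻⁹ C)(-6.23×10⁻⁹ C)(1/0.642 − 1/0.733) = 8.07×10⁻⁸ J.
v = √(2·8.07×10⁻⁸/0.0204) = 2.81×10⁻³ m/s.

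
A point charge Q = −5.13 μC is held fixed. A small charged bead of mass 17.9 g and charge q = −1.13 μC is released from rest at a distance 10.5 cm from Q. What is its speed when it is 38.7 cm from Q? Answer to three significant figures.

6.36 m/s

Only the electrostatic force acts, so mechanical energy is conserved: ½mv² = U₁ − U₂ = kQq(1/r₁ − 1/r₂).
U₁ − U₂ = (8.99×10⁹ N·m²/C²)(-5.13×10⁻⁶ C)(-1.13×10⁻⁶ C)(1/0.105 − 1/0.387) = 0.362 J.
v = √(2·0.362/0.0179) = 6.36 m/s.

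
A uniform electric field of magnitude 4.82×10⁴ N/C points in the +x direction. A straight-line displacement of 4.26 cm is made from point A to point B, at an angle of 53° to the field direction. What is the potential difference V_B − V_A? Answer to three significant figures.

Only the component of displacement along E changes the potential: ΔV = −E·d·cosθ.
ΔV = −(4.82×10⁴ V/m)(0.0426 m)cos53° = -1240 V.

-1240 V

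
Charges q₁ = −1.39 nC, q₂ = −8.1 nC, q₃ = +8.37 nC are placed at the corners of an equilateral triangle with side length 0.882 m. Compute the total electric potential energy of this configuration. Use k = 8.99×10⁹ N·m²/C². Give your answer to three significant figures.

The assembly work is the sum of pairwise potential energies, U = Σ_{i<j} kqᵢqⱼ/rᵢⱼ.
All three pair separations equal the side length, 0.882 m.
U = (1.15×10⁻⁷) + (-1.19×10⁻⁷) + (-6.91×10⁻⁷) = -6.95×10⁻⁷ J.

-6.95×10⁻⁷ J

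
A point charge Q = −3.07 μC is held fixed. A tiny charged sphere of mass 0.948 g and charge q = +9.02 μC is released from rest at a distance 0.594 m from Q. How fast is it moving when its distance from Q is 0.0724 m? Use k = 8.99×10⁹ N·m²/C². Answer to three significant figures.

79.8 m/s

Only the electrostatic force acts, so mechanical energy is conserved: ½mv² = U₁ − U₂ = kQq(1/r₁ − 1/r₂).
U₁ − U₂ = (8.99×10⁹ N·m²/C²)(-3.07×10⁻⁶ C)(9.02×10⁻⁶ C)(1/0.594 − 1/0.0724) = 3.02 J.
v = √(2·3.02/9.48×10⁻⁴) = 79.8 m/s.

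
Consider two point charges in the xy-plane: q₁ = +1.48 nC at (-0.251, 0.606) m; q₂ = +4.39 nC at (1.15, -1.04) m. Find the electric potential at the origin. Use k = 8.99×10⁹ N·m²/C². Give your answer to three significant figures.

45.7 V

The total potential is the scalar sum of each charge's contribution, V = Σ kqᵢ/rᵢ.
Distances from the field point to each charge: r₁ = 0.656 m, r₂ = 1.55 m.
V = k[(1.48×10⁻⁹)/(0.656) + (4.39×10⁻⁹)/(1.55)] = 45.7 V.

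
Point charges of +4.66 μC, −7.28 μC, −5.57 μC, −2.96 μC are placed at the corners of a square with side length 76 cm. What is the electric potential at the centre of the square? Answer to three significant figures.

Electric potential is a scalar, so the contributions from each charge add algebraically: V = Σ kqᵢ/rᵢ.
The distance from each corner to the centre is a√2/2 = 0.537 m.
V = k[(4.66×10⁻⁶)/(0.537) + (-7.28×10⁻⁶)/(0.537) + (-5.57×10⁻⁶)/(0.537) + (-2.96×10⁻⁶)/(0.537)] = -1.87×10⁵ V.

-1.87×10⁵ V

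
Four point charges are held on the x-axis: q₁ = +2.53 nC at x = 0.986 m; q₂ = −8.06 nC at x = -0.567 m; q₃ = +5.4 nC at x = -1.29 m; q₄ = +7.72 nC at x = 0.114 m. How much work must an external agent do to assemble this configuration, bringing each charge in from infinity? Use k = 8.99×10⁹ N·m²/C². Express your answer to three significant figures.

The work to assemble the configuration equals its total potential energy, U = Σ kqᵢqⱼ/rᵢⱼ over all pairs.
Pair separations: r₁₂ = 1.55 m, r₁₃ = 2.28 m, r₁₄ = 0.872 m, r₂₃ = 0.723 m, r₂₄ = 0.681 m, r₃₄ = 1.40 m.
Summing all 6 pair terms gives U = -9.58×10⁻⁷ J.

-9.58×10⁻⁷ J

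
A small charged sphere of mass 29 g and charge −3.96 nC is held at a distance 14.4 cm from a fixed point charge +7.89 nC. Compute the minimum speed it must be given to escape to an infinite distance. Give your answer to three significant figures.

0.0116 m/s

To just escape, total mechanical energy must reach zero at infinity: ½mv²_min + U = 0, so ½mv²_min = −U = |kQq|/r.
|U| = |kQq|/r = (8.99×10⁹ N·m²/C²)(7.89×10⁻⁹)(3.96×10⁻⁹)/(0.144) = 1.95×10⁻⁶ J.
v_min = √(2|U|/m) = √(2·1.95×10⁻⁶/0.0290) = 0.0116 m/s.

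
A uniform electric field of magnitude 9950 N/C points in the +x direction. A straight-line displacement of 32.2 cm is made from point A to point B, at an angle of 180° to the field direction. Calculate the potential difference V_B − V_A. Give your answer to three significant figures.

3200 V

Only the component of displacement along E changes the potential: ΔV = −E·d·cosθ.
ΔV = −(9950 V/m)(0.322 m)cos180° = 3200 V.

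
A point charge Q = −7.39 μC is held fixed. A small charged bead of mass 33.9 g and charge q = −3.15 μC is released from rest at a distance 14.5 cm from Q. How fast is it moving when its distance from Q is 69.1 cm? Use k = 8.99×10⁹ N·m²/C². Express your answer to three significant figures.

Only the electrostatic force acts, so mechanical energy is conserved: ½mv² = U₁ − U₂ = kQq(1/r₁ − 1/r₂).
U₁ − U₂ = (8.99×10⁹ N·m²/C²)(-7.39×10⁻⁶ C)(-3.15×10⁻⁶ C)(1/0.145 − 1/0.691) = 1.14 J.
v = √(2·1.14/0.0339) = 8.20 m/s.

8.20 m/s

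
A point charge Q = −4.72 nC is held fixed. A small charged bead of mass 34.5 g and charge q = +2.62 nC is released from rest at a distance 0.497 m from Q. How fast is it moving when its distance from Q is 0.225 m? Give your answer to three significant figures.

3.96×10⁻³ m/s

Only the electrostatic force acts, so mechanical energy is conserved: ½mv² = U₁ − U₂ = kQq(1/r₁ − 1/r₂).
U₁ − U₂ = (8.99×10⁹ N·m²/C²)(-4.72×10⁻⁹ C)(2.62×10⁻⁹ C)(1/0.497 − 1/0.225) = 2.70×10⁻⁷ J.
v = √(2·2.70×10⁻⁷/0.0345) = 3.96×10⁻³ m/s.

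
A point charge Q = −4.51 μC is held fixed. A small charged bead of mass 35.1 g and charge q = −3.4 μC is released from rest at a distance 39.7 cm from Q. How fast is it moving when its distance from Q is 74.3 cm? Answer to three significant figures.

3.04 m/s

Only the electrostatic force acts, so mechanical energy is conserved: ½mv² = U₁ − U₂ = kQq(1/r₁ − 1/r₂).
U₁ − U₂ = (8.99×10⁹ N·m²/C²)(-4.51×10⁻⁶ C)(-3.40×10⁻⁶ C)(1/0.397 − 1/0.743) = 0.162 J.
v = √(2·0.162/0.0351) = 3.04 m/s.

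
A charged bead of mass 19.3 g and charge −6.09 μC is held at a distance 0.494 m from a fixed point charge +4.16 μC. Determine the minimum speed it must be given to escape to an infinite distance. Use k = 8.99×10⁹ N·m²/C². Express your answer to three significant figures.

To just escape, total mechanical energy must reach zero at infinity: ½mv²_min + U = 0, so ½mv²_min = −U = |kQq|/r.
|U| = |kQq|/r = (8.99×10⁹ N·m²/C²)(4.16×10⁻⁶)(6.09×10⁻⁶)/(0.494) = 0.461 J.
v_min = √(2|U|/m) = √(2·0.461/0.0193) = 6.91 m/s.

6.91 m/s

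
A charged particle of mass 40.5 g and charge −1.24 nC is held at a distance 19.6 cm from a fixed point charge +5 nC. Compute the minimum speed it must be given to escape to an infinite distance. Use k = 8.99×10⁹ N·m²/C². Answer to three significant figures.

3.75×10⁻³ m/s

To just escape, total mechanical energy must reach zero at infinity: ½mv²_min + U = 0, so ½mv²_min = −U = |kQq|/r.
|U| = |kQq|/r = (8.99×10⁹ N·m²/C²)(5.00×10⁻⁹)(1.24×10⁻⁹)/(0.196) = 2.84×10⁻⁷ J.
v_min = √(2|U|/m) = √(2·2.84×10⁻⁷/0.0405) = 3.75×10⁻³ m/s.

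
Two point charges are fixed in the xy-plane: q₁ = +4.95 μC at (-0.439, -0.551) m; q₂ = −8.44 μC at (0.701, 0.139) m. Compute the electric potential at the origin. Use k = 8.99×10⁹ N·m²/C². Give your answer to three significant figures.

Electric potential is a scalar, so the contributions from each charge add algebraically: V = Σ kqᵢ/rᵢ.
Distances from the field point to each charge: r₁ = 0.705 m, r₂ = 0.715 m.
V = k[(4.95×10⁻⁶)/(0.705) + (-8.44×10⁻⁶)/(0.715)] = -4.30×10⁴ V.

-4.30×10⁴ V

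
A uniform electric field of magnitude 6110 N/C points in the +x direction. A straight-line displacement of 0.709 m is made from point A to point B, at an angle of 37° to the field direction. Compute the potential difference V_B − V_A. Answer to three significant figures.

-3460 V

Only the component of displacement along E changes the potential: ΔV = −E·d·cosθ.
ΔV = −(6110 V/m)(0.709 m)cos37° = -3460 V.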